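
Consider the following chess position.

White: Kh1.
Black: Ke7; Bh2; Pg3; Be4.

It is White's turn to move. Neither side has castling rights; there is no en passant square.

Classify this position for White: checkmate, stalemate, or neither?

checkmate

White to move; white king on h1.
In check: yes, from the black bishop on e4.
King squares — g1: attacked by Bh2; g2: attacked by Be4; h2: attacked by Pg3.
Legal moves for White: none.
In check with no legal moves → checkmate.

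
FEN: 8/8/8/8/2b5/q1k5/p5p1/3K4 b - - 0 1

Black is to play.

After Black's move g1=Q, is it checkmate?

After g1=Q: white king on d1; in check: yes, from the black queen on g1.
King squares — c1: attacked by Qg1; e1: attacked by Qg1; c2: attacked by Kc3; d2: attacked by Kc3; e2: attacked by Bc4.
White has no legal moves → checkmate.

yes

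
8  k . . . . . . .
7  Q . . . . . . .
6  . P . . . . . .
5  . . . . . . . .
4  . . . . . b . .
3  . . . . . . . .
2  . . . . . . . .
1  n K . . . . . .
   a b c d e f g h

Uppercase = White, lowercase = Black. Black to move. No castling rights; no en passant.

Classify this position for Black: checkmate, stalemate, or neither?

checkmate

Black to move; black king on a8.
In check: yes, from the white queen on a7.
King squares — a7: attacked by Pb6; b7: attacked by Qa7; b8: attacked by Qa7.
Legal moves for Black: none.
In check with no legal moves → checkmate.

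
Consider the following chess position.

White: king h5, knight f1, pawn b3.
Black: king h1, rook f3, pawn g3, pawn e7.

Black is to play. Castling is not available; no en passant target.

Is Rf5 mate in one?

After Rf5: white king on h5; in check: yes, from the black rook on f5.
White has 4 legal replies: Kh6, Kg6, Kh4, Kg4.
In check but a legal move exists → not checkmate.

no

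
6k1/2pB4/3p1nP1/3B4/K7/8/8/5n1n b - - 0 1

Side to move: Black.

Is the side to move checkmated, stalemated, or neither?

neither

Black to move; black king on g8.
In check: yes, from the white bishop on d5.
King squares — f7: attacked by Bd5; g7: available; h7: attacked by Pg6; f8: available; h8: available.
Legal moves for Black: Kh8, Kf8, Kg7, Nxd5.
Black is in check but has 4 legal moves → neither.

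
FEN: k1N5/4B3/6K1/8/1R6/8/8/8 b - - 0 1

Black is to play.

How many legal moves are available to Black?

0

Black to move; king on a8.
In check: no.
Legal moves: none.
Count: 0.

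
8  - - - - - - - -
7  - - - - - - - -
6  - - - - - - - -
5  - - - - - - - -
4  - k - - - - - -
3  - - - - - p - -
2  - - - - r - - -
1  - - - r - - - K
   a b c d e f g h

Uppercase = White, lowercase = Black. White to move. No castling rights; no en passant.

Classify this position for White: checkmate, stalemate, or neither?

checkmate

White to move; white king on h1.
In check: yes, from the black rook on d1.
King squares — g1: attacked by Rd1; g2: attacked by Re2; h2: attacked by Re2.
Legal moves for White: none.
In check with no legal moves → checkmate.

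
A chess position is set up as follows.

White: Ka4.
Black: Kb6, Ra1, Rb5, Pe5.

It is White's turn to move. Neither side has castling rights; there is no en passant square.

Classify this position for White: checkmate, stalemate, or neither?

White to move; white king on a4.
In check: yes, from the black rook on a1.
King squares — a3: attacked by Ra1; b3: attacked by Rb5; b4: attacked by Rb5; a5: attacked by Ra1; b5: attacked by Kb6.
Legal moves for White: none.
In check with no legal moves → checkmate.

checkmate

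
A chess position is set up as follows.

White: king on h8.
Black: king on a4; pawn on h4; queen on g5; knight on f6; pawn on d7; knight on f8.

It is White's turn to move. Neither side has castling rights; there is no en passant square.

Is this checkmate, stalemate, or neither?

stalemate

White to move; white king on h8.
In check: no.
King squares — g7: attacked by Qg5; h7: attacked by Nf6; g8: attacked by Qg5.
Legal moves for White: none.
Not in check and no legal moves → stalemate.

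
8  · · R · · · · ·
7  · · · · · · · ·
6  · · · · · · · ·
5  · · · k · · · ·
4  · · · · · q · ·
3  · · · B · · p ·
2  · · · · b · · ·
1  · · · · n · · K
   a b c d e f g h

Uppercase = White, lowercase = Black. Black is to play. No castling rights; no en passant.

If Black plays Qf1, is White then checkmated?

After Qf1: white king on h1; in check: yes, from the black queen on f1.
King squares — g1: attacked by Qf1; g2: attacked by Ne1; h2: attacked by Pg3.
White has no legal moves → checkmate.

yes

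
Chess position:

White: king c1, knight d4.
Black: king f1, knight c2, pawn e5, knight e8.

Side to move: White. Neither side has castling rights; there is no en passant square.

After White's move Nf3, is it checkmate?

no

After Nf3: black king on f1; in check: no.
Black is not in check, so this cannot be checkmate.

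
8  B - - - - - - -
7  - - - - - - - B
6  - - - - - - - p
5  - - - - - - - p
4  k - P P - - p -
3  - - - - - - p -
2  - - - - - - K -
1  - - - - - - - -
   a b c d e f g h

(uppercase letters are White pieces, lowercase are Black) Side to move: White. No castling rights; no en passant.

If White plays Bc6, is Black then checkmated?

After Bc6: black king on a4; in check: yes, from the white bishop on c6.
Black has 4 legal replies: Ka5, Kb4, Kb3, Ka3.
In check but a legal move exists → not checkmate.

no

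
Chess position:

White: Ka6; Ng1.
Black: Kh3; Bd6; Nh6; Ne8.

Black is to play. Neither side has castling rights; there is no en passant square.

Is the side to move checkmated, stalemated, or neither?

neither

Black to move; black king on h3.
In check: yes, from the white knight on g1.
Legal moves for Black: Kh4, Kg4, Kg3, Kh2, Kg2.
Black is in check but has 5 legal moves → neither.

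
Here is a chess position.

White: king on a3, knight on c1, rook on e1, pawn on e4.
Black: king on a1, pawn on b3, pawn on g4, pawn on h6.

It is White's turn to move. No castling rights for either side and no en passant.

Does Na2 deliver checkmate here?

After Na2: black king on a1; in check: yes, from the white rook on e1.
King squares — b1: attacked by Re1; a2: attacked by Ka3; b2: attacked by Ka3.
Black has no legal moves → checkmate.

yes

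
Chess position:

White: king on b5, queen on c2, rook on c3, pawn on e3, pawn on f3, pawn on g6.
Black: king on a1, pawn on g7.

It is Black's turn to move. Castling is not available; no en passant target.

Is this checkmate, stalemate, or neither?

stalemate

Black to move; black king on a1.
In check: no.
King squares — b1: attacked by Qc2; a2: attacked by Qc2; b2: attacked by Qc2.
Legal moves for Black: none.
Not in check and no legal moves → stalemate.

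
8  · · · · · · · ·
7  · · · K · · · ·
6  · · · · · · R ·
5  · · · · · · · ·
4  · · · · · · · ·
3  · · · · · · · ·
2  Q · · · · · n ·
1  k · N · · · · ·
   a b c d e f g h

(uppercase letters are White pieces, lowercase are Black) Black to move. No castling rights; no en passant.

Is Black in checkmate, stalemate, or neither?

Black to move; black king on a1.
In check: yes, from the white queen on a2.
King squares — b1: attacked by Qa2; a2: attacked by Nc1; b2: attacked by Qa2.
Legal moves for Black: none.
In check with no legal moves → checkmate.

checkmate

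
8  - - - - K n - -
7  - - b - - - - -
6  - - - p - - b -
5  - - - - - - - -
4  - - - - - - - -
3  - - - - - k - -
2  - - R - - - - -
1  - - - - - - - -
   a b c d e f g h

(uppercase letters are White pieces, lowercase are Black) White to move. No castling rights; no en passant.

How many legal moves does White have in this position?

White to move; king on e8.
In check: yes, from the black bishop on g6.
Legal moves: Kxf8, Ke7.
Count: 2.

2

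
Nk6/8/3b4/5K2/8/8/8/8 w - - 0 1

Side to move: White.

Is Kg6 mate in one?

no

After Kg6: black king on b8; in check: no.
Black is not in check, so this cannot be checkmate.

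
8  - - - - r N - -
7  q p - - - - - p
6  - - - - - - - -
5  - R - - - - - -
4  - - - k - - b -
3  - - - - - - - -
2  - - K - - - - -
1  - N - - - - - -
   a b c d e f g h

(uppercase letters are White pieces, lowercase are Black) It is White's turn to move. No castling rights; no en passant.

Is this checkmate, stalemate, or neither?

White to move; white king on c2.
In check: no.
Legal moves for White include: Nxh7, Nd7, Ng6, Ne6+, Rxb7, Rb6, Rh5, Rg5, Rf5, Re5, Rd5+, Rc5, Ra5, Rb4+, Rb3, Rb2, Kb3, Kd2, ... (list truncated; more exist).
White has legal moves and is not in check → neither.

neither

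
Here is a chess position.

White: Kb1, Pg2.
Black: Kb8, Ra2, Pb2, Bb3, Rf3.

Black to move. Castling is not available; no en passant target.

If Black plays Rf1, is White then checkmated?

After Rf1: white king on b1; in check: yes, from the black rook on f1.
King squares — a1: attacked by Rf1; c1: attacked by Rf1; a2: attacked by Bb3; b2: attacked by Ra2; c2: attacked by Bb3.
White has no legal moves → checkmate.

yes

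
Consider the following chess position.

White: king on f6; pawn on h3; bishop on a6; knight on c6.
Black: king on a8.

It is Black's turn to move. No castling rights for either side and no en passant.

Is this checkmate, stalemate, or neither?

stalemate

Black to move; black king on a8.
In check: no.
King squares — a7: attacked by Nc6; b7: attacked by Ba6; b8: attacked by Nc6.
Legal moves for Black: none.
Not in check and no legal moves → stalemate.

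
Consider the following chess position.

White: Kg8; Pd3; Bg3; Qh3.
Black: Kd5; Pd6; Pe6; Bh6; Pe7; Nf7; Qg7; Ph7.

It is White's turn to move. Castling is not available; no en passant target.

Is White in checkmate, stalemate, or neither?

checkmate

White to move; white king on g8.
In check: yes, from the black queen on g7.
King squares — f7: attacked by Qg7; g7: attacked by Bh6; h7: attacked by Qg7; f8: attacked by Qg7; h8: attacked by Nf7.
Legal moves for White: none.
In check with no legal moves → checkmate.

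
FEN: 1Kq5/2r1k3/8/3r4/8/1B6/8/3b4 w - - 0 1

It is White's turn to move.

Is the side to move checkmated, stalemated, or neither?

White to move; white king on b8.
In check: yes, from the black queen on c8.
King squares — a7: attacked by Rc7; b7: attacked by Rc7; c7: attacked by Qc8; a8: attacked by Qc8; c8: attacked by Rc7.
Legal moves for White: none.
In check with no legal moves → checkmate.

checkmate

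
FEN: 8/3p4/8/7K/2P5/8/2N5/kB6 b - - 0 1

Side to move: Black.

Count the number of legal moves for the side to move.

Black to move; king on a1.
In check: yes, from the white knight on c2.
Legal moves: Kb2, Kxb1.
Count: 2.

2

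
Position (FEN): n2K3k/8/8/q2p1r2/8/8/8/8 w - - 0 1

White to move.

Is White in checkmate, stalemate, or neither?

White to move; white king on d8.
In check: yes, from the black queen on a5.
King squares — c7: attacked by Qa5; d7: available; e7: available; c8: available; e8: available.
Legal moves for White: Ke8, Kc8, Ke7, Kd7.
White is in check but has 4 legal moves → neither.

neither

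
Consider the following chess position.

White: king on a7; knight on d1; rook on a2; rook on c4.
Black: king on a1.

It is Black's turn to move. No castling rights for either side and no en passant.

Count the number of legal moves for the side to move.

Black to move; king on a1.
In check: yes, from the white rook on a2.
Legal moves: Kxa2, Kb1.
Count: 2.

2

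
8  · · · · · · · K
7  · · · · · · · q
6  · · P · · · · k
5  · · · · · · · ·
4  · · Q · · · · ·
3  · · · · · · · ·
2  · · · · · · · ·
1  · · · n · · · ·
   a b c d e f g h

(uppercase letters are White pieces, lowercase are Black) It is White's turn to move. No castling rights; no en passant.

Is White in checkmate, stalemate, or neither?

checkmate

White to move; white king on h8.
In check: yes, from the black queen on h7.
King squares — g7: attacked by Kh6; h7: attacked by Kh6; g8: attacked by Qh7.
Legal moves for White: none.
In check with no legal moves → checkmate.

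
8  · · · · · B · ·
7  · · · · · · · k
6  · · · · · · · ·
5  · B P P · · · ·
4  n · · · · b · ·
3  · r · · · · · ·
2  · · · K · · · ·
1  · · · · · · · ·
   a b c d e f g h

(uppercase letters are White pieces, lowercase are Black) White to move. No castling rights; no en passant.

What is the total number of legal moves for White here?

White to move; king on d2.
In check: yes, from the black bishop on f4.
Legal moves: Ke2, Kc2, Ke1, Kd1.
Count: 4.

4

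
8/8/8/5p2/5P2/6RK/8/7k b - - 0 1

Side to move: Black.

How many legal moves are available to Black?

0

Black to move; king on h1.
In check: no.
Legal moves: none.
Count: 0.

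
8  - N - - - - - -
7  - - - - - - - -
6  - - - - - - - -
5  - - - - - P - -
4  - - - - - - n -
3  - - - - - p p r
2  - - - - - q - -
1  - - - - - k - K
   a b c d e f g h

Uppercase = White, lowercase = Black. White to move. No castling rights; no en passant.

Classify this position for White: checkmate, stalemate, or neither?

White to move; white king on h1.
In check: yes, from the black rook on h3.
King squares — g1: attacked by Kf1; g2: attacked by Kf1; h2: attacked by Qf2.
Legal moves for White: none.
In check with no legal moves → checkmate.

checkmate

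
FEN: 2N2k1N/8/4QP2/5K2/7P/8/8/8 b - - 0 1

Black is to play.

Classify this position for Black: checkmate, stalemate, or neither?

stalemate

Black to move; black king on f8.
In check: no.
King squares — e7: attacked by Qe6; f7: attacked by Qe6; g7: attacked by Pf6; e8: attacked by Qe6; g8: attacked by Qe6.
Legal moves for Black: none.
Not in check and no legal moves → stalemate.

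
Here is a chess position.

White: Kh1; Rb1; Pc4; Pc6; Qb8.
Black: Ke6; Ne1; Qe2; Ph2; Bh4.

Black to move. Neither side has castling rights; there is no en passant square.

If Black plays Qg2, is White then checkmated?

After Qg2: white king on h1; in check: yes, from the black queen on g2.
King squares — g1: attacked by Qg2; g2: attacked by Ne1; h2: attacked by Qg2.
White has no legal moves → checkmate.

yes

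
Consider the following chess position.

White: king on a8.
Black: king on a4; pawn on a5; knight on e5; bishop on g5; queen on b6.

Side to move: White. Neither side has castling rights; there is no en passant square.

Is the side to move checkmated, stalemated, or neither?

stalemate

White to move; white king on a8.
In check: no.
King squares — a7: attacked by Qb6; b7: attacked by Qb6; b8: attacked by Qb6.
Legal moves for White: none.
Not in check and no legal moves → stalemate.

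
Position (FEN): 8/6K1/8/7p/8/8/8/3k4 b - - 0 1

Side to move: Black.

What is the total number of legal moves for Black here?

6

Black to move; king on d1.
In check: no.
Legal moves: Ke2, Kd2, Kc2, Ke1, Kc1, h4.
Count: 6.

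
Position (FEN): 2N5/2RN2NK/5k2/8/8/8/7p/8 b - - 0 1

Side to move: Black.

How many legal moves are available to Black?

Black to move; king on f6.
In check: yes, from the white knight on d7.
Legal moves: Kf7, Kg5.
Count: 2.

2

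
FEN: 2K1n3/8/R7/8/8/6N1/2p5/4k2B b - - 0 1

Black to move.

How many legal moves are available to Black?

Black to move; king on e1.
In check: no.
Legal moves: Ng7, Nc7, Nf6, Nd6+, Kf2, Kd2, Kd1, c1=Q+, c1=R+, c1=B, c1=N.
Count: 11.

11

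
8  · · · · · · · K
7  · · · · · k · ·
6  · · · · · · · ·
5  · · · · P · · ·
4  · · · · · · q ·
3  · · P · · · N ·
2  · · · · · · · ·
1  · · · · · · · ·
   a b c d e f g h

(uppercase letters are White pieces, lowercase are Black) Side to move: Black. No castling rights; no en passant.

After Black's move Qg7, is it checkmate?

After Qg7: white king on h8; in check: yes, from the black queen on g7.
King squares — g7: attacked by Kf7; h7: attacked by Qg7; g8: attacked by Kf7.
White has no legal moves → checkmate.

yes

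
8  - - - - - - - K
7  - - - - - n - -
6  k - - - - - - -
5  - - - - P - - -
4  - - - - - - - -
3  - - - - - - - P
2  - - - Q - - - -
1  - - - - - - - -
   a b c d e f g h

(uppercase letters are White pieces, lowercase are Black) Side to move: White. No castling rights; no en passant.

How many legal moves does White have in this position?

White to move; king on h8.
In check: yes, from the black knight on f7.
Legal moves: Kg8, Kh7, Kg7.
Count: 3.

3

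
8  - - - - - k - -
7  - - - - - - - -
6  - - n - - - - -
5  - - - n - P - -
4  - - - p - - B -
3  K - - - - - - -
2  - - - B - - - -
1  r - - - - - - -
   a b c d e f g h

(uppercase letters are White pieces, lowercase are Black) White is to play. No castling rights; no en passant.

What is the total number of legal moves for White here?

White to move; king on a3.
In check: yes, from the black rook on a1.
Legal moves: Kb3, Kb2.
Count: 2.

2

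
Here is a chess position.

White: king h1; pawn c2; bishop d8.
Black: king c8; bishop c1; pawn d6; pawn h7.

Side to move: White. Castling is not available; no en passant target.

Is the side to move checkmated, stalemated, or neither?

White to move; white king on h1.
In check: no.
Legal moves for White: Be7, Bc7, Bf6, Bb6, Bg5, Ba5, Bh4, Kh2, Kg2, Kg1, c3, c4.
White has 12 legal moves and is not in check → neither.

neither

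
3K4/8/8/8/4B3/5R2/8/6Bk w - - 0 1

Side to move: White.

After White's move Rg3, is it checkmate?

After Rg3: black king on h1; in check: yes, from the white bishop on e4.
King squares — g1: attacked by Rg3; g2: attacked by Rg3; h2: attacked by Bg1.
Black has no legal moves → checkmate.

yes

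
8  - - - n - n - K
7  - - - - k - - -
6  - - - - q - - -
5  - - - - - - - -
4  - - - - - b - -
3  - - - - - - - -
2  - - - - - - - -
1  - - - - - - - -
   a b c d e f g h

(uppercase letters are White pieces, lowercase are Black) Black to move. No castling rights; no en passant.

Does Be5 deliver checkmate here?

After Be5: white king on h8; in check: yes, from the black bishop on e5.
King squares — g7: attacked by Be5; h7: attacked by Nf8; g8: attacked by Qe6.
White has no legal moves → checkmate.

yes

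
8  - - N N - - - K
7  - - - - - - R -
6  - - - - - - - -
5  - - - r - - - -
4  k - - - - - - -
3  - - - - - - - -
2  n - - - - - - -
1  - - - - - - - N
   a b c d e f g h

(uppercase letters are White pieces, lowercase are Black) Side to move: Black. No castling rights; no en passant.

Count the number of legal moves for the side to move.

22

Black to move; king on a4.
In check: no.
Legal moves: Rxd8+, Rd7, Rd6, Rh5+, Rg5, Rf5, Re5, Rc5, Rb5, Ra5, Rd4, Rd3, Rd2, Rd1, Kb5, Ka5, Kb4, Kb3, Ka3, Nb4, Nc3, Nc1.
Count: 22.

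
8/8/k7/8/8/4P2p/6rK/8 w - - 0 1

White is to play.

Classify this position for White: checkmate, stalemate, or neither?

neither

White to move; white king on h2.
In check: yes, from the black rook on g2.
Legal moves for White: Kxh3, Kh1.
White is in check but has 2 legal moves → neither.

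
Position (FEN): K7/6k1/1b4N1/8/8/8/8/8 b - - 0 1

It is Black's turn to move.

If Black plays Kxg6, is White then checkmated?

no

After Kxg6: white king on a8; in check: no.
White is not in check, so this cannot be checkmate.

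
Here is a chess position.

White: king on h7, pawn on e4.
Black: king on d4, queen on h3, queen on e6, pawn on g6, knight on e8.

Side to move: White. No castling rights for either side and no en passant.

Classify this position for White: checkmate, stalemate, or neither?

checkmate

White to move; white king on h7.
In check: yes, from the black queen on h3.
King squares — g6: attacked by Qe6; h6: attacked by Qh3; g7: attacked by Ne8; g8: attacked by Qe6; h8: attacked by Qh3.
Legal moves for White: none.
In check with no legal moves → checkmate.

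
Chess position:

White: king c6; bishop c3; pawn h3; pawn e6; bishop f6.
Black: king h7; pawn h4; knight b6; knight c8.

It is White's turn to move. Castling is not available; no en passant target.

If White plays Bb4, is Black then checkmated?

no

After Bb4: black king on h7; in check: no.
Black is not in check, so this cannot be checkmate.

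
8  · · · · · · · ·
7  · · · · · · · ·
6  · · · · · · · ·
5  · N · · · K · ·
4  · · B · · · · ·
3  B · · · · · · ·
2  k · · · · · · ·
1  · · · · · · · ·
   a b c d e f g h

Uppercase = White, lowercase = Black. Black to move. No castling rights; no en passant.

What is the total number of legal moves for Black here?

2

Black to move; king on a2.
In check: yes, from the white bishop on c4.
Legal moves: Kb1, Ka1.
Count: 2.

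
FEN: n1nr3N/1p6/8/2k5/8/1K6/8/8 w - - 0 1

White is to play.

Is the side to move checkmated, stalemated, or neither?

neither

White to move; white king on b3.
In check: no.
Legal moves for White: Nf7, Ng6, Ka4, Kc3, Ka3, Kc2, Kb2, Ka2.
White has 8 legal moves and is not in check → neither.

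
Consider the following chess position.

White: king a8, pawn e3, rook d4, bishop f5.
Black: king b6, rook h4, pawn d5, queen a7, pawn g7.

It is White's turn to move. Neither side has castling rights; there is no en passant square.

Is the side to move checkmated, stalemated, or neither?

checkmate

White to move; white king on a8.
In check: yes, from the black queen on a7.
King squares — a7: attacked by Kb6; b7: attacked by Kb6; b8: attacked by Qa7.
Legal moves for White: none.
In check with no legal moves → checkmate.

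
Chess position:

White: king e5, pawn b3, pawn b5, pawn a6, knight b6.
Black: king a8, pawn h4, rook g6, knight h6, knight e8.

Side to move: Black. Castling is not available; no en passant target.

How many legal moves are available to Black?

Black to move; king on a8.
In check: yes, from the white knight on b6.
Legal moves: Kb8, Ka7, Rxb6.
Count: 3.

3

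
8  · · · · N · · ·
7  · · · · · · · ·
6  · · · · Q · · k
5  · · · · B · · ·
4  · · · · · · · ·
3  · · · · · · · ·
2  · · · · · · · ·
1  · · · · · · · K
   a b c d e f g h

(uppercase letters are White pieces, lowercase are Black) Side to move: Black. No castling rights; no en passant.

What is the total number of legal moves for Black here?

3

Black to move; king on h6.
In check: yes, from the white queen on e6.
Legal moves: Kh7, Kh5, Kg5.
Count: 3.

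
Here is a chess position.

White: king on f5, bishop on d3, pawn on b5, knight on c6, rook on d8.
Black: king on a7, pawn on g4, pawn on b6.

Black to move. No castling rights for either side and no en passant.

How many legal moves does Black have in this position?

1

Black to move; king on a7.
In check: yes, from the white knight on c6.
Legal moves: Kb7.
Count: 1.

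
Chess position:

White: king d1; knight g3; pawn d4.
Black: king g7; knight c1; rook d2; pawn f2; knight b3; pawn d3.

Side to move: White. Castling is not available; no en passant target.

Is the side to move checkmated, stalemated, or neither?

White to move; white king on d1.
In check: yes, from the black rook on d2.
King squares — c1: attacked by Nb3; e1: attacked by Pf2; c2: attacked by Rd2; d2: attacked by Nb3; e2: attacked by Nc1.
Legal moves for White: none.
In check with no legal moves → checkmate.

checkmate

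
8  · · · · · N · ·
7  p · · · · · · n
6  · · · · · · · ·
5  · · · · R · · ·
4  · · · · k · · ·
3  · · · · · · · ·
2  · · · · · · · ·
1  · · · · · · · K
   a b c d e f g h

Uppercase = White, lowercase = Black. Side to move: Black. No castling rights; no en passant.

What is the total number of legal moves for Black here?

Black to move; king on e4.
In check: yes, from the white rook on e5.
Legal moves: Kxe5, Kf4, Kd4, Kf3, Kd3.
Count: 5.

5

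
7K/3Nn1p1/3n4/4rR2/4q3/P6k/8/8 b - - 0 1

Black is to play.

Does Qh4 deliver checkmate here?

no

After Qh4: white king on h8; in check: yes, from the black queen on h4.
White has 2 legal replies: Kxg7, Rh5.
In check but a legal move exists → not checkmate.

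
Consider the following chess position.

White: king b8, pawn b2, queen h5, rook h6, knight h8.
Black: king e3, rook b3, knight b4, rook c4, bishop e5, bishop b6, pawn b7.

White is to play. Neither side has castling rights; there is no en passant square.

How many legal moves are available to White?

4

White to move; king on b8.
In check: yes, from the black bishop on e5.
Legal moves: Ka8, Kxb7, Rd6, Qxe5+.
Count: 4.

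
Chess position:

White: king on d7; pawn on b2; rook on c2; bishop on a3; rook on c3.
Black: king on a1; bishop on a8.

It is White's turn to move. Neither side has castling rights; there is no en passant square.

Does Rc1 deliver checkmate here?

no

After Rc1: black king on a1; in check: yes, from the white rook on c1.
Black has 1 legal reply: Ka2.
In check but a legal move exists → not checkmate.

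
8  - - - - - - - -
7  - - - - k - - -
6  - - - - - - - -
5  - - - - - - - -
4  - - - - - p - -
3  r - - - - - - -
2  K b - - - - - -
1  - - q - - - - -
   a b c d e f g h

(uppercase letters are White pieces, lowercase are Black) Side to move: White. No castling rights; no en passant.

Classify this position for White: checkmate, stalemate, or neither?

White to move; white king on a2.
In check: yes, from the black rook on a3.
King squares — a1: attacked by Qc1; b1: attacked by Qc1; b2: attacked by Qc1; a3: attacked by Bb2; b3: attacked by Ra3.
Legal moves for White: none.
In check with no legal moves → checkmate.

checkmate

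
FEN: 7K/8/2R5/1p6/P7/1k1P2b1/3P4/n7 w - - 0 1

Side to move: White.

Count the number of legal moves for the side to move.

White to move; king on h8.
In check: no.
Legal moves: Kg8, Kh7, Kg7, Rc8, Rc7, Rh6, Rg6, Rf6, Re6, Rd6, Rb6, Ra6, Rc5, Rc4, Rc3+, Rc2, Rc1, axb5, a5, d4.
Count: 20.

20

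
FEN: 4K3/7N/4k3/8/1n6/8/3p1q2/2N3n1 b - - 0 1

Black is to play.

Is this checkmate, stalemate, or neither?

neither

Black to move; black king on e6.
In check: no.
Legal moves for Black include: Kd6, Kf5, Ke5, Kd5, Nc6, Na6, Nd5, Nd3, Nc2, Na2, Qf8+, Qf7+, Qa7, Qf6, Qb6, Qf5, Qc5, Qh4, ... (list truncated; more exist).
Black has legal moves and is not in check → neither.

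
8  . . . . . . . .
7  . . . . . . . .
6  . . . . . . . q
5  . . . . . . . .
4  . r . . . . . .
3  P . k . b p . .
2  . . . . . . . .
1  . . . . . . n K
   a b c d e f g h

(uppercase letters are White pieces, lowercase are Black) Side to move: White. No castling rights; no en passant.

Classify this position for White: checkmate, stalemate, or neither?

checkmate

White to move; white king on h1.
In check: yes, from the black queen on h6.
King squares — g1: attacked by Be3; g2: attacked by Pf3; h2: attacked by Qh6.
Legal moves for White: none.
In check with no legal moves → checkmate.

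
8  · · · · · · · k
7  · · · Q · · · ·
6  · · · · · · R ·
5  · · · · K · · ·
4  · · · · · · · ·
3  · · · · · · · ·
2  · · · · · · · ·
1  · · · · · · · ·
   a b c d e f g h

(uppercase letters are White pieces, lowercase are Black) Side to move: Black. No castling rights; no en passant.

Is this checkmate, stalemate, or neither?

stalemate

Black to move; black king on h8.
In check: no.
King squares — g7: attacked by Rg6; h7: attacked by Qd7; g8: attacked by Rg6.
Legal moves for Black: none.
Not in check and no legal moves → stalemate.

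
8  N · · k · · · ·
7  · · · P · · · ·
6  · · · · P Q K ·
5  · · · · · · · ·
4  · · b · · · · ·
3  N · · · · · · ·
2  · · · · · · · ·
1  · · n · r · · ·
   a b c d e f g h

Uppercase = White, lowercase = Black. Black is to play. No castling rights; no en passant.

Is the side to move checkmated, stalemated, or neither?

checkmate

Black to move; black king on d8.
In check: yes, from the white queen on f6.
King squares — c7: attacked by Na8; d7: attacked by Pe6; e7: attacked by Qf6; c8: attacked by Pd7; e8: attacked by Pd7.
Legal moves for Black: none.
In check with no legal moves → checkmate.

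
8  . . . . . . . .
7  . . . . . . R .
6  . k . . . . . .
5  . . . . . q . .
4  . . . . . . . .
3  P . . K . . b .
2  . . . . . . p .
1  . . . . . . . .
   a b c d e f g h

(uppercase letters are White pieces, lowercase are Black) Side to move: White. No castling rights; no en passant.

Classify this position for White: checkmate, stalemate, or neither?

White to move; white king on d3.
In check: yes, from the black queen on f5.
King squares — c2: attacked by Qf5; d2: available; e2: available; c3: available; e3: available; c4: available; d4: available; e4: attacked by Qf5.
Legal moves for White: Kd4, Kc4, Ke3, Kc3, Ke2, Kd2.
White is in check but has 6 legal moves → neither.

neither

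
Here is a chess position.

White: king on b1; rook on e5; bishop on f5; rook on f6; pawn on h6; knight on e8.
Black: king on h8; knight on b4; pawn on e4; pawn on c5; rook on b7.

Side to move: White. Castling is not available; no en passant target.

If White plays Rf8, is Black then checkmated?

After Rf8: black king on h8; in check: yes, from the white rook on f8.
King squares — g7: attacked by Ph6; h7: attacked by Bf5; g8: attacked by Rf8.
Black has no legal moves → checkmate.

yes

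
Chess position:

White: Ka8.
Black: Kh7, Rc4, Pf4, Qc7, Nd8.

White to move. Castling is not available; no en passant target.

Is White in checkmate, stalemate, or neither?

White to move; white king on a8.
In check: no.
King squares — a7: attacked by Qc7; b7: attacked by Qc7; b8: attacked by Qc7.
Legal moves for White: none.
Not in check and no legal moves → stalemate.

stalemate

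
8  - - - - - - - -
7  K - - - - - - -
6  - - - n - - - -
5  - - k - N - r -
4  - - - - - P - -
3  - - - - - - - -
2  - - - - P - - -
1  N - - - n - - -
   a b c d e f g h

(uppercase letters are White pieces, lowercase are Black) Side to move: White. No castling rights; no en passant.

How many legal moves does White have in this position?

17

White to move; king on a7.
In check: no.
Legal moves: Kb8, Ka8, Ka6, Nf7, Nd7+, Ng6, Nc6, Ng4, Nc4, Nf3, Nd3+, Nb3+, Nc2, fxg5, f5, e3, e4.
Count: 17.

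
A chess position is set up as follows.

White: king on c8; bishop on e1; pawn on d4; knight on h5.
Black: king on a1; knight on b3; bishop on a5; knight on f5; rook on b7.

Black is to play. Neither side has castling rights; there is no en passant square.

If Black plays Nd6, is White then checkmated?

yes

After Nd6: white king on c8; in check: yes, from the black knight on d6.
King squares — b7: attacked by Nd6; c7: attacked by Ba5; d7: attacked by Rb7; b8: attacked by Rb7; d8: attacked by Ba5.
White has no legal moves → checkmate.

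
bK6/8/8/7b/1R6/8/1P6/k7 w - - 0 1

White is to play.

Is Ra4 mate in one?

no

After Ra4: black king on a1; in check: yes, from the white rook on a4.
Black has 2 legal replies: Kxb2, Kb1.
In check but a legal move exists → not checkmate.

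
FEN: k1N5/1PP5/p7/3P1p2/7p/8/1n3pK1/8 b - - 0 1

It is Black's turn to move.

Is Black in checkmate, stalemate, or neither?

Black to move; black king on a8.
In check: yes, from the white pawn on b7.
Legal moves for Black: Kxb7.
Black is in check but has 1 legal move → neither.

neither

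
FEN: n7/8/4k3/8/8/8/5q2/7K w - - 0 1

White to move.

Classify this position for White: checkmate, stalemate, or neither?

White to move; white king on h1.
In check: no.
King squares — g1: attacked by Qf2; g2: attacked by Qf2; h2: attacked by Qf2.
Legal moves for White: none.
Not in check and no legal moves → stalemate.

stalemate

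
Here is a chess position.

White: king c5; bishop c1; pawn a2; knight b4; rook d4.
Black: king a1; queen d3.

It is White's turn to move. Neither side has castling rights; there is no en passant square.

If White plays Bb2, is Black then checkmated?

no

After Bb2: black king on a1; in check: yes, from the white bishop on b2.
Black has 2 legal replies: Kxb2, Kb1.
In check but a legal move exists → not checkmate.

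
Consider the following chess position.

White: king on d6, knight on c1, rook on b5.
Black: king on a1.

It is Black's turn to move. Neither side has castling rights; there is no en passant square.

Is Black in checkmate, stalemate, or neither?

Black to move; black king on a1.
In check: no.
King squares — b1: attacked by Rb5; a2: attacked by Nc1; b2: attacked by Rb5.
Legal moves for Black: none.
Not in check and no legal moves → stalemate.

stalemate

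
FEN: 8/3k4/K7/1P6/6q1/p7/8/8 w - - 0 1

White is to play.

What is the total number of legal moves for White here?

5

White to move; king on a6.
In check: no.
Legal moves: Kb7, Ka7, Kb6, Ka5, b6.
Count: 5.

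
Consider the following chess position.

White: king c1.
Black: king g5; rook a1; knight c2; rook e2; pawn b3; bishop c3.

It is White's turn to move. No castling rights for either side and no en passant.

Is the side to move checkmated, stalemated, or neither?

checkmate

White to move; white king on c1.
In check: yes, from the black rook on a1.
King squares — b1: attacked by Ra1; d1: attacked by Ra1; b2: attacked by Bc3; c2: attacked by Re2; d2: attacked by Re2.
Legal moves for White: none.
In check with no legal moves → checkmate.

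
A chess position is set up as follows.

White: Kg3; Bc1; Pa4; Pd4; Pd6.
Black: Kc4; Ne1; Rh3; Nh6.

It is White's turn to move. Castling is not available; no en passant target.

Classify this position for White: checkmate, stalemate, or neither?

White to move; white king on g3.
In check: yes, from the black rook on h3.
King squares — f2: available; g2: attacked by Ne1; h2: attacked by Rh3; f3: attacked by Ne1; h3: available; f4: available; g4: attacked by Nh6; h4: attacked by Rh3.
Legal moves for White: Kf4, Kxh3, Kf2.
White is in check but has 3 legal moves → neither.

neither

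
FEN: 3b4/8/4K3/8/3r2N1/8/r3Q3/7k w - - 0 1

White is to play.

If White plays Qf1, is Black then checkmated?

After Qf1: black king on h1; in check: yes, from the white queen on f1.
King squares — g1: attacked by Qf1; g2: attacked by Qf1; h2: attacked by Ng4.
Black has no legal moves → checkmate.

yes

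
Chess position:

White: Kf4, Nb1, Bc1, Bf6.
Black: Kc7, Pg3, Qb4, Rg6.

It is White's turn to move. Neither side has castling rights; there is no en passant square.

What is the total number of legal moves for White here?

White to move; king on f4.
In check: yes, from the black queen on b4.
Legal moves: Kf5, Ke5, Kf3, Ke3, Bd4.
Count: 5.

5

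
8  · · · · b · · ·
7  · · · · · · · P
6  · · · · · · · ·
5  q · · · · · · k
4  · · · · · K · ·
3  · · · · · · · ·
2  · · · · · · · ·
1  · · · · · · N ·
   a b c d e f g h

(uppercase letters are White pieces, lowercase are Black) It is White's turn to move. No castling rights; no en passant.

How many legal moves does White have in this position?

White to move; king on f4.
In check: no.
Legal moves: Ke4, Kg3, Kf3, Ke3, Nh3, Nf3, Ne2, h8=Q+, h8=R+, h8=B, h8=N.
Count: 11.

11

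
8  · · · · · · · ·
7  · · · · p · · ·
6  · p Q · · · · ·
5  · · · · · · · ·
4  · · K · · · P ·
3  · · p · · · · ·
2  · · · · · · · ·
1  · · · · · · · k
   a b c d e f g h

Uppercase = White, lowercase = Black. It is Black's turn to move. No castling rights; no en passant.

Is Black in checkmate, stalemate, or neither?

Black to move; black king on h1.
In check: yes, from the white queen on c6.
Legal moves for Black: Kh2, Kg1.
Black is in check but has 2 legal moves → neither.

neither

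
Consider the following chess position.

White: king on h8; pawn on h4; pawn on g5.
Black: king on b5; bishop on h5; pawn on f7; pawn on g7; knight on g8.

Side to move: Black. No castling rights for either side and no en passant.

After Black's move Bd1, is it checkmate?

no

After Bd1: white king on h8; in check: no.
White is not in check, so this cannot be checkmate.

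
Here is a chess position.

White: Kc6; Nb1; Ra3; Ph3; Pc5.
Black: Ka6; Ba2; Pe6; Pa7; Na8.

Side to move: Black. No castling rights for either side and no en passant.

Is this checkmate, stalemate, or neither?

checkmate

Black to move; black king on a6.
In check: yes, from the white rook on a3.
King squares — a5: attacked by Ra3; b5: attacked by Kc6; b6: attacked by Pc5; a7: own pawn; b7: attacked by Kc6.
Legal moves for Black: none.
In check with no legal moves → checkmate.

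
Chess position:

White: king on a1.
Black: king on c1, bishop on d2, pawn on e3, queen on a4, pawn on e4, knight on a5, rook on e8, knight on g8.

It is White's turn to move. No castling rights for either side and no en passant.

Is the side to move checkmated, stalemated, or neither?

checkmate

White to move; white king on a1.
In check: yes, from the black queen on a4.
King squares — b1: attacked by Kc1; a2: attacked by Qa4; b2: attacked by Kc1.
Legal moves for White: none.
In check with no legal moves → checkmate.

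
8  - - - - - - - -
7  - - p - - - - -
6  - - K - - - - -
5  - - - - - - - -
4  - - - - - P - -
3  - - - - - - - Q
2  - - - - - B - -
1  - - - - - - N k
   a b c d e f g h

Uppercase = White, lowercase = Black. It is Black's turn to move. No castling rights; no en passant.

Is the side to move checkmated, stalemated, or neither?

Black to move; black king on h1.
In check: yes, from the white queen on h3.
King squares — g1: attacked by Bf2; g2: attacked by Qh3; h2: attacked by Qh3.
Legal moves for Black: none.
In check with no legal moves → checkmate.

checkmate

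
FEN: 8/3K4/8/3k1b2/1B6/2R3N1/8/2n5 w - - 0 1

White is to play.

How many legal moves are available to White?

White to move; king on d7.
In check: yes, from the black bishop on f5.
Legal moves: Ke8, Kd8, Ke7, Kc7, Nxf5.
Count: 5.

5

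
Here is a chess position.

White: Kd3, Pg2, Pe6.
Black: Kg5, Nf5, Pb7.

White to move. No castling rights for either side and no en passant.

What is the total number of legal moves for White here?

White to move; king on d3.
In check: no.
Legal moves: Ke4, Kc4, Kc3, Ke2, Kd2, Kc2, e7, g3, g4.
Count: 9.

9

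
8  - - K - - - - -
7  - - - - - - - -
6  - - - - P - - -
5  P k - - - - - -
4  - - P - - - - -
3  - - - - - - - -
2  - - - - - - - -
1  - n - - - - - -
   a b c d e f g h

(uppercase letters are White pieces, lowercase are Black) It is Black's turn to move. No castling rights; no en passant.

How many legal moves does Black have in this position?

Black to move; king on b5.
In check: yes, from the white pawn on c4.
Legal moves: Kc6, Ka6, Kc5, Kxa5, Kxc4, Kb4, Ka4.
Count: 7.

7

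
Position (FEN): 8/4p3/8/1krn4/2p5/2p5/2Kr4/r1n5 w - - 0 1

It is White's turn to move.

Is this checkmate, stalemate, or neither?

White to move; white king on c2.
In check: yes, from the black rook on d2.
King squares — b1: attacked by Ra1; c1: attacked by Ra1; d1: attacked by Rd2; b2: attacked by Rd2; d2: attacked by Pc3; b3: attacked by Nc1; c3: attacked by Nd5; d3: attacked by Nc1.
Legal moves for White: none.
In check with no legal moves → checkmate.

checkmate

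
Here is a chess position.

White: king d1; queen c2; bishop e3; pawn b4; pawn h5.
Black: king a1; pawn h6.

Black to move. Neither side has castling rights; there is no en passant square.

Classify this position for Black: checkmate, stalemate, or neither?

stalemate

Black to move; black king on a1.
In check: no.
King squares — b1: attacked by Qc2; a2: attacked by Qc2; b2: attacked by Qc2.
Legal moves for Black: none.
Not in check and no legal moves → stalemate.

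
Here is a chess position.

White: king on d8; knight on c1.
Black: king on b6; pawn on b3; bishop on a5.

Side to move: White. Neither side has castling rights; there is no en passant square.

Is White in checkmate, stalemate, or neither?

neither

White to move; white king on d8.
In check: no.
Legal moves for White: Ke8, Kc8, Ke7, Kd7, Nd3, Nxb3, Ne2, Na2.
White has 8 legal moves and is not in check → neither.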